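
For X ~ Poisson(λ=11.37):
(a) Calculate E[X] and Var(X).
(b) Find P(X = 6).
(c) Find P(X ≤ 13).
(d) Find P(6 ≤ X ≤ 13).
(a) E[X] = 11.3700, Var(X) = 11.3700
(b) P(X = 6) = 0.034618
(c) P(X ≤ 13) = 0.745939
(d) P(6 ≤ X ≤ 13) = 0.715923

We have X ~ Poisson(λ=11.37).

(a) Moments:
E[X] = 11.3700
Var(X) = 11.3700
σ = √Var(X) = 3.3719

(b) Point probability using PMF:
P(X = 6) = 0.034618

(c) Cumulative probability using CDF:
P(X ≤ 13) = F(13) = 0.745939

(d) Range probability:
P(6 ≤ X ≤ 13) = P(X ≤ 13) - P(X ≤ 5)
                   = F(13) - F(5)
                   = 0.745939 - 0.030016
                   = 0.715923

This means approximately 71.6% of outcomes fall in the interval [6, 13].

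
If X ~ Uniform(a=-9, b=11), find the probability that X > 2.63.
0.418500

We have X ~ Uniform(a=-9, b=11).

P(X > 2.63) = 1 - P(X ≤ 2.63)
                = 1 - F(2.63)
                = 1 - 0.581500
                = 0.418500

So there's approximately a 41.9% chance that X exceeds 2.63.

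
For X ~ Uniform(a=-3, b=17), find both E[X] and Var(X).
E[X] = 7.0000, Var(X) = 33.3333

We have X ~ Uniform(a=-3, b=17).

For a Uniform distribution with a=-3, b=17:

Expected value:
E[X] = 7.0000

Variance:
Var(X) = 33.3333

Standard deviation:
σ = √Var(X) = 5.7735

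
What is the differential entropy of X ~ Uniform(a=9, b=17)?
2.0794 nats

We have X ~ Uniform(a=9, b=17).

The differential entropy measures the uncertainty or information content of the distribution.

For a Uniform distribution with a=9, b=17:
h(X) = 2.0794 nats

(In bits, this would be 3.0000 bits.)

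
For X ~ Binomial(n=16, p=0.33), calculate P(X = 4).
0.176614

We have X ~ Binomial(n=16, p=0.33).

For a Binomial distribution, the PMF gives us the probability of each outcome.

Using the PMF formula:
P(X = 4) = 0.176614

Rounded to 4 decimal places: 0.1766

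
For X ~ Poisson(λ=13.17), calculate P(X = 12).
0.108401

We have X ~ Poisson(λ=13.17).

For a Poisson distribution, the PMF gives us the probability of each outcome.

Using the PMF formula:
P(X = 12) = 0.108401

Rounded to 4 decimal places: 0.1084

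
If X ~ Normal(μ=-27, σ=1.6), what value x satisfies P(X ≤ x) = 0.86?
-25.2715

We have X ~ Normal(μ=-27, σ=1.6).

We want to find x such that P(X ≤ x) = 0.86.

This is the 86th percentile, which means 86% of values fall below this point.

Using the inverse CDF (quantile function):
x = F⁻¹(0.86) = -25.2715

Verification: P(X ≤ -25.2715) = 0.86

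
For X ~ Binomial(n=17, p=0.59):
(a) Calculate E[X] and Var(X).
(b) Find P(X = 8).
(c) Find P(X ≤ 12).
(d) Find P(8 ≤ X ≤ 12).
(a) E[X] = 10.0300, Var(X) = 4.1123
(b) P(X = 8) = 0.116857
(c) P(X ≤ 12) = 0.890393
(d) P(8 ≤ X ≤ 12) = 0.783440

We have X ~ Binomial(n=17, p=0.59).

(a) Moments:
E[X] = 10.0300
Var(X) = 4.1123
σ = √Var(X) = 2.0279

(b) Point probability using PMF:
P(X = 8) = 0.116857

(c) Cumulative probability using CDF:
P(X ≤ 12) = F(12) = 0.890393

(d) Range probability:
P(8 ≤ X ≤ 12) = P(X ≤ 12) - P(X ≤ 7)
                   = F(12) - F(7)
                   = 0.890393 - 0.106953
                   = 0.783440

This means approximately 78.3% of outcomes fall in the interval [8, 12].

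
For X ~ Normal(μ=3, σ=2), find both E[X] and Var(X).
E[X] = 3.0000, Var(X) = 4.0000

We have X ~ Normal(μ=3, σ=2).

For a Normal distribution with μ=3, σ=2:

Expected value:
E[X] = 3.0000

Variance:
Var(X) = 4.0000

Standard deviation:
σ = √Var(X) = 2.0000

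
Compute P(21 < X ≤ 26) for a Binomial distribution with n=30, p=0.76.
0.670999

We have X ~ Binomial(n=30, p=0.76).

To find P(21 < X ≤ 26), we use:
P(21 < X ≤ 26) = P(X ≤ 26) - P(X ≤ 21)
                 = F(26) - F(21)
                 = 0.951718 - 0.280719
                 = 0.670999

So there's approximately a 67.1% chance that X falls in this range.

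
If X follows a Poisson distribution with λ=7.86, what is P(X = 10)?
0.095699

We have X ~ Poisson(λ=7.86).

For a Poisson distribution, the PMF gives us the probability of each outcome.

Using the PMF formula:
P(X = 10) = 0.095699

Rounded to 4 decimal places: 0.0957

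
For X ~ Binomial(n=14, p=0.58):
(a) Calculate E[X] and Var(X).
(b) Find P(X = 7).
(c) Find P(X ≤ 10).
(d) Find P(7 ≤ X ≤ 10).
(a) E[X] = 8.1200, Var(X) = 3.4104
(b) P(X = 7) = 0.174698
(c) P(X ≤ 10) = 0.903922
(d) P(7 ≤ X ≤ 10) = 0.714319

We have X ~ Binomial(n=14, p=0.58).

(a) Moments:
E[X] = 8.1200
Var(X) = 3.4104
σ = √Var(X) = 1.8467

(b) Point probability using PMF:
P(X = 7) = 0.174698

(c) Cumulative probability using CDF:
P(X ≤ 10) = F(10) = 0.903922

(d) Range probability:
P(7 ≤ X ≤ 10) = P(X ≤ 10) - P(X ≤ 6)
                   = F(10) - F(6)
                   = 0.903922 - 0.189603
                   = 0.714319

This means approximately 71.4% of outcomes fall in the interval [7, 10].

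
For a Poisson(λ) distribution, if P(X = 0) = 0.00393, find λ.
λ = 5.5391

For a Poisson(λ) distribution, the PMF at 0 is:
P(X = 0) = λ^0 e^(-λ) / 0! = e^(-λ)

Given P(X = 0) = 0.00393:
e^(-λ) = 0.00393
-λ = ln(0.00393)
λ = -ln(0.00393) = 5.5391

Verification: e^(-5.5391) = 0.00393 ✓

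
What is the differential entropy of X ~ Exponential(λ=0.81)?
1.2107 nats

We have X ~ Exponential(λ=0.81).

The differential entropy measures the uncertainty or information content of the distribution.

For an Exponential distribution with λ=0.81:
h(X) = 1.2107 nats

(In bits, this would be 1.7467 bits.)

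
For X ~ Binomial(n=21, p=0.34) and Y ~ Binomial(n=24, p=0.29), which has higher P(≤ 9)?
Y has higher probability (P(Y ≤ 9) = 0.8721 > P(X ≤ 9) = 0.8609)

Compute P(≤ 9) for each distribution:

X ~ Binomial(n=21, p=0.34):
P(X ≤ 9) = 0.8609

Y ~ Binomial(n=24, p=0.29):
P(Y ≤ 9) = 0.8721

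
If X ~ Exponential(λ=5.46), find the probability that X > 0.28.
0.216796

We have X ~ Exponential(λ=5.46).

P(X > 0.28) = 1 - P(X ≤ 0.28)
                = 1 - F(0.28)
                = 1 - 0.783204
                = 0.216796

So there's approximately a 21.7% chance that X exceeds 0.28.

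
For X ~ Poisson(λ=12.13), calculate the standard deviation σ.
3.4828

We have X ~ Poisson(λ=12.13).

For a Poisson distribution with λ=12.13:
σ = √Var(X) = 3.4828

The standard deviation is the square root of the variance.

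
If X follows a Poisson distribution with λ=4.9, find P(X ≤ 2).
0.133331

We have X ~ Poisson(λ=4.9).

The CDF gives us P(X ≤ k).

Using the CDF:
P(X ≤ 2) = 0.133331

This means there's approximately a 13.3% chance that X is at most 2.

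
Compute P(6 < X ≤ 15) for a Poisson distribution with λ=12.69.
0.759356

We have X ~ Poisson(λ=12.69).

To find P(6 < X ≤ 15), we use:
P(6 < X ≤ 15) = P(X ≤ 15) - P(X ≤ 6)
                 = F(15) - F(6)
                 = 0.790352 - 0.030996
                 = 0.759356

So there's approximately a 75.9% chance that X falls in this range.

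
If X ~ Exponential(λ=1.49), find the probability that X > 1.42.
0.120537

We have X ~ Exponential(λ=1.49).

P(X > 1.42) = 1 - P(X ≤ 1.42)
                = 1 - F(1.42)
                = 1 - 0.879463
                = 0.120537

So there's approximately a 12.1% chance that X exceeds 1.42.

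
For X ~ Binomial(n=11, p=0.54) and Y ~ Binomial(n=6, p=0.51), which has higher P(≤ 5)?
Y has higher probability (P(Y ≤ 5) = 0.9824 > P(X ≤ 5) = 0.3929)

Compute P(≤ 5) for each distribution:

X ~ Binomial(n=11, p=0.54):
P(X ≤ 5) = 0.3929

Y ~ Binomial(n=6, p=0.51):
P(Y ≤ 5) = 0.9824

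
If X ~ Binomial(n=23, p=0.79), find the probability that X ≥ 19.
0.452921

We have X ~ Binomial(n=23, p=0.79).

For discrete distributions, P(X ≥ 19) = 1 - P(X ≤ 18).

P(X ≤ 18) = 0.547079
P(X ≥ 19) = 1 - 0.547079 = 0.452921

So there's approximately a 45.3% chance that X is at least 19.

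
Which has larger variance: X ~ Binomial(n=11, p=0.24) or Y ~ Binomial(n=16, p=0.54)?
Y has larger variance (3.9744 > 2.0064)

Compute the variance for each distribution:

X ~ Binomial(n=11, p=0.24):
Var(X) = 2.0064

Y ~ Binomial(n=16, p=0.54):
Var(Y) = 3.9744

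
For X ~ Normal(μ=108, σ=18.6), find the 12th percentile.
86.1452

We have X ~ Normal(μ=108, σ=18.6).

We want to find x such that P(X ≤ x) = 0.12.

This is the 12th percentile, which means 12% of values fall below this point.

Using the inverse CDF (quantile function):
x = F⁻¹(0.12) = 86.1452

Verification: P(X ≤ 86.1452) = 0.12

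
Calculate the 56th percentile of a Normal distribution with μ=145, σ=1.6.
145.2416

We have X ~ Normal(μ=145, σ=1.6).

We want to find x such that P(X ≤ x) = 0.56.

This is the 56th percentile, which means 56% of values fall below this point.

Using the inverse CDF (quantile function):
x = F⁻¹(0.56) = 145.2416

Verification: P(X ≤ 145.2416) = 0.56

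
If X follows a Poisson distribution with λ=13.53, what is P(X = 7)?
0.021910

We have X ~ Poisson(λ=13.53).

For a Poisson distribution, the PMF gives us the probability of each outcome.

Using the PMF formula:
P(X = 7) = 0.021910

Rounded to 4 decimal places: 0.0219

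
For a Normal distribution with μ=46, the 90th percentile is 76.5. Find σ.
σ = 23.7993

For X ~ Normal(μ, σ), the p-th percentile satisfies x = μ + z_p × σ,
where z_p = Φ⁻¹(p) is the standard normal quantile.

Step 1: z_{0.9} = Φ⁻¹(0.9) = 1.2816

Step 2: Solve for σ:
76.5 = 46 + 1.2816 × σ
σ = (76.5 - 46) / 1.2816
σ = 30.50 / 1.2816
σ = 23.7993

Verification: μ + z × σ = 46 + 1.2816 × 23.7993 = 76.50 ✓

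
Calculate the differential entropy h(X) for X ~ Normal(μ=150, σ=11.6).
3.8699 nats

We have X ~ Normal(μ=150, σ=11.6).

The differential entropy measures the uncertainty or information content of the distribution.

For a Normal distribution with μ=150, σ=11.6:
h(X) = 3.8699 nats

(In bits, this would be 5.5831 bits.)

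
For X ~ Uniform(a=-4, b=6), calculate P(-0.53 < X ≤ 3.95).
0.448000

We have X ~ Uniform(a=-4, b=6).

To find P(-0.53 < X ≤ 3.95), we use:
P(-0.53 < X ≤ 3.95) = P(X ≤ 3.95) - P(X ≤ -0.53)
                 = F(3.95) - F(-0.53)
                 = 0.795000 - 0.347000
                 = 0.448000

So there's approximately a 44.8% chance that X falls in this range.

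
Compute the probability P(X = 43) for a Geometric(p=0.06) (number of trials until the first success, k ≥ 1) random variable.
0.004462

We have X ~ Geometric(p=0.06) (number of trials until the first success, k ≥ 1).

For a Geometric distribution, the PMF gives us the probability of each outcome.

Using the PMF formula:
P(X = 43) = 0.004462

Rounded to 4 decimal places: 0.0045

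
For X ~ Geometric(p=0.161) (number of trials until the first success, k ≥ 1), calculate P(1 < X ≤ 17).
0.788423

We have X ~ Geometric(p=0.161) (number of trials until the first success, k ≥ 1).

To find P(1 < X ≤ 17), we use:
P(1 < X ≤ 17) = P(X ≤ 17) - P(X ≤ 1)
                 = F(17) - F(1)
                 = 0.949423 - 0.161000
                 = 0.788423

So there's approximately a 78.8% chance that X falls in this range.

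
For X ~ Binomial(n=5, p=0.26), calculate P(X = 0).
0.221901

We have X ~ Binomial(n=5, p=0.26).

For a Binomial distribution, the PMF gives us the probability of each outcome.

Using the PMF formula:
P(X = 0) = 0.221901

Rounded to 4 decimal places: 0.2219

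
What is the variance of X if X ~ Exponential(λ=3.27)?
0.0935

We have X ~ Exponential(λ=3.27).

For an Exponential distribution with λ=3.27:
Var(X) = 0.0935

The variance measures the spread of the distribution around the mean.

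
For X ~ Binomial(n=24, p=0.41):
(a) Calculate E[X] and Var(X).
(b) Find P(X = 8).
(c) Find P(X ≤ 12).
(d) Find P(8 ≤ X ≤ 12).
(a) E[X] = 9.8400, Var(X) = 5.8056
(b) P(X = 8) = 0.126610
(c) P(X ≤ 12) = 0.864823
(d) P(8 ≤ X ≤ 12) = 0.698827

We have X ~ Binomial(n=24, p=0.41).

(a) Moments:
E[X] = 9.8400
Var(X) = 5.8056
σ = √Var(X) = 2.4095

(b) Point probability using PMF:
P(X = 8) = 0.126610

(c) Cumulative probability using CDF:
P(X ≤ 12) = F(12) = 0.864823

(d) Range probability:
P(8 ≤ X ≤ 12) = P(X ≤ 12) - P(X ≤ 7)
                   = F(12) - F(7)
                   = 0.864823 - 0.165996
                   = 0.698827

This means approximately 69.9% of outcomes fall in the interval [8, 12].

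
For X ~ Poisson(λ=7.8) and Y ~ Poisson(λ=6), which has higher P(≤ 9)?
Y has higher probability (P(Y ≤ 9) = 0.9161 > P(X ≤ 9) = 0.7411)

Compute P(≤ 9) for each distribution:

X ~ Poisson(λ=7.8):
P(X ≤ 9) = 0.7411

Y ~ Poisson(λ=6):
P(Y ≤ 9) = 0.9161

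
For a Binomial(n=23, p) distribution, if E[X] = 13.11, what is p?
p = 0.57

For a Binomial(n, p) distribution:
E[X] = n × p

Given n = 23 and E[X] = 13.11:
13.11 = 23 × p
p = 13.11 / 23 = 0.57

Verification: Binomial(23, 0.57) has E[X] = 13.11 ✓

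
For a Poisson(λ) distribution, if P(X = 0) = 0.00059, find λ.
λ = 7.4354

For a Poisson(λ) distribution, the PMF at 0 is:
P(X = 0) = λ^0 e^(-λ) / 0! = e^(-λ)

Given P(X = 0) = 0.00059:
e^(-λ) = 0.00059
-λ = ln(0.00059)
λ = -ln(0.00059) = 7.4354

Verification: e^(-7.4354) = 0.00059 ✓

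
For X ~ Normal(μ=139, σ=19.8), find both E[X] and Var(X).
E[X] = 139.0000, Var(X) = 392.0400

We have X ~ Normal(μ=139, σ=19.8).

For a Normal distribution with μ=139, σ=19.8:

Expected value:
E[X] = 139.0000

Variance:
Var(X) = 392.0400

Standard deviation:
σ = √Var(X) = 19.8000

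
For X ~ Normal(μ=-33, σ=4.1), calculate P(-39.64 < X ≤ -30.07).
0.709914

We have X ~ Normal(μ=-33, σ=4.1).

To find P(-39.64 < X ≤ -30.07), we use:
P(-39.64 < X ≤ -30.07) = P(X ≤ -30.07) - P(X ≤ -39.64)
                 = F(-30.07) - F(-39.64)
                 = 0.762582 - 0.052669
                 = 0.709914

So there's approximately a 71.0% chance that X falls in this range.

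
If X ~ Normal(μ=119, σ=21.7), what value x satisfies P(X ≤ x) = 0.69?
129.7600

We have X ~ Normal(μ=119, σ=21.7).

We want to find x such that P(X ≤ x) = 0.69.

This is the 69th percentile, which means 69% of values fall below this point.

Using the inverse CDF (quantile function):
x = F⁻¹(0.69) = 129.7600

Verification: P(X ≤ 129.7600) = 0.69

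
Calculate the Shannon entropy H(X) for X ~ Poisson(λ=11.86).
2.6482 nats

We have X ~ Poisson(λ=11.86).

The Shannon entropy measures the uncertainty or information content of the distribution.

For a Poisson distribution with λ=11.86:
H(X) = 2.6482 nats

(In bits, this would be 3.8205 bits.)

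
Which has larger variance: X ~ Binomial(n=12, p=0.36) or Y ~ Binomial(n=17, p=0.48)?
Y has larger variance (4.2432 > 2.7648)

Compute the variance for each distribution:

X ~ Binomial(n=12, p=0.36):
Var(X) = 2.7648

Y ~ Binomial(n=17, p=0.48):
Var(Y) = 4.2432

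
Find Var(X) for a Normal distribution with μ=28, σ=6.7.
44.8900

We have X ~ Normal(μ=28, σ=6.7).

For a Normal distribution with μ=28, σ=6.7:
Var(X) = 44.8900

The variance measures the spread of the distribution around the mean.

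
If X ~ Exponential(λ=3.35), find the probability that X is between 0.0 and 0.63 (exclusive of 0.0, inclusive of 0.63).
0.878823

We have X ~ Exponential(λ=3.35).

To find P(0.0 < X ≤ 0.63), we use:
P(0.0 < X ≤ 0.63) = P(X ≤ 0.63) - P(X ≤ 0.0)
                 = F(0.63) - F(0.0)
                 = 0.878823 - 0.000000
                 = 0.878823

So there's approximately a 87.9% chance that X falls in this range.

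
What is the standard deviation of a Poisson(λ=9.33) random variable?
3.0545

We have X ~ Poisson(λ=9.33).

For a Poisson distribution with λ=9.33:
σ = √Var(X) = 3.0545

The standard deviation is the square root of the variance.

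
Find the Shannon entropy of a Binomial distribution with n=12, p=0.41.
1.9498 nats

We have X ~ Binomial(n=12, p=0.41).

The Shannon entropy measures the uncertainty or information content of the distribution.

For a Binomial distribution with n=12, p=0.41:
H(X) = 1.9498 nats

(In bits, this would be 2.8130 bits.)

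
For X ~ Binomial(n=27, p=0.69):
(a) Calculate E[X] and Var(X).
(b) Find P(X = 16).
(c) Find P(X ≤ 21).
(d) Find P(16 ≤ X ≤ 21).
(a) E[X] = 18.6300, Var(X) = 5.7753
(b) P(X = 16) = 0.087452
(c) P(X ≤ 21) = 0.886733
(d) P(16 ≤ X ≤ 21) = 0.788025

We have X ~ Binomial(n=27, p=0.69).

(a) Moments:
E[X] = 18.6300
Var(X) = 5.7753
σ = √Var(X) = 2.4032

(b) Point probability using PMF:
P(X = 16) = 0.087452

(c) Cumulative probability using CDF:
P(X ≤ 21) = F(21) = 0.886733

(d) Range probability:
P(16 ≤ X ≤ 21) = P(X ≤ 21) - P(X ≤ 15)
                   = F(21) - F(15)
                   = 0.886733 - 0.098708
                   = 0.788025

This means approximately 78.8% of outcomes fall in the interval [16, 21].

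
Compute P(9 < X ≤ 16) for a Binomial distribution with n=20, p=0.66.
0.903116

We have X ~ Binomial(n=20, p=0.66).

To find P(9 < X ≤ 16), we use:
P(9 < X ≤ 16) = P(X ≤ 16) - P(X ≤ 9)
                 = F(16) - F(9)
                 = 0.946483 - 0.043367
                 = 0.903116

So there's approximately a 90.3% chance that X falls in this range.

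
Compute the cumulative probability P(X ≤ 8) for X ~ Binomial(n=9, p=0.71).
0.954151

We have X ~ Binomial(n=9, p=0.71).

The CDF gives us P(X ≤ k).

Using the CDF:
P(X ≤ 8) = 0.954151

This means there's approximately a 95.4% chance that X is at most 8.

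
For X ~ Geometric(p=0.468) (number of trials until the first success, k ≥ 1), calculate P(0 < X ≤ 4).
0.919897

We have X ~ Geometric(p=0.468) (number of trials until the first success, k ≥ 1).

To find P(0 < X ≤ 4), we use:
P(0 < X ≤ 4) = P(X ≤ 4) - P(X ≤ 0)
                 = F(4) - F(0)
                 = 0.919897 - 0.000000
                 = 0.919897

So there's approximately a 92.0% chance that X falls in this range.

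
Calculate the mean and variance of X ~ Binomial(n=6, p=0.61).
E[X] = 3.6600, Var(X) = 1.4274

We have X ~ Binomial(n=6, p=0.61).

For a Binomial distribution with n=6, p=0.61:

Expected value:
E[X] = 3.6600

Variance:
Var(X) = 1.4274

Standard deviation:
σ = √Var(X) = 1.1947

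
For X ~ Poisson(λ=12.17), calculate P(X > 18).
0.041947

We have X ~ Poisson(λ=12.17).

P(X > 18) = 1 - P(X ≤ 18)
                = 1 - F(18)
                = 1 - 0.958053
                = 0.041947

So there's approximately a 4.2% chance that X exceeds 18.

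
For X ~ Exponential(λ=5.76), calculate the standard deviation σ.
0.1736

We have X ~ Exponential(λ=5.76).

For an Exponential distribution with λ=5.76:
σ = √Var(X) = 0.1736

The standard deviation is the square root of the variance.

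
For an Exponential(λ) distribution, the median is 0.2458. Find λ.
λ = 2.8200

For X ~ Exponential(λ), the CDF is F(x) = 1 - e^(-λx).
The median m satisfies F(m) = 0.5:
1 - e^(-λm) = 0.5
e^(-λm) = 0.5
λm = ln(2)
m = ln(2) / λ

Given m = 0.2458:
λ = ln(2) / 0.2458 = 0.693147 / 0.2458 = 2.8200

Verification: ln(2) / 2.8200 = 0.2458 ✓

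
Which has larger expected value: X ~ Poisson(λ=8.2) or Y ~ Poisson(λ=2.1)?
X has larger mean (8.2000 > 2.1000)

Compute the expected value for each distribution:

X ~ Poisson(λ=8.2):
E[X] = 8.2000

Y ~ Poisson(λ=2.1):
E[Y] = 2.1000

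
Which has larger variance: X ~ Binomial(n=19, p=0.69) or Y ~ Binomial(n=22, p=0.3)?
Y has larger variance (4.6200 > 4.0641)

Compute the variance for each distribution:

X ~ Binomial(n=19, p=0.69):
Var(X) = 4.0641

Y ~ Binomial(n=22, p=0.3):
Var(Y) = 4.6200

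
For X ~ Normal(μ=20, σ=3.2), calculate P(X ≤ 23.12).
0.835220

We have X ~ Normal(μ=20, σ=3.2).

The CDF gives us P(X ≤ k).

Using the CDF:
P(X ≤ 23.12) = 0.835220

This means there's approximately a 83.5% chance that X is at most 23.12.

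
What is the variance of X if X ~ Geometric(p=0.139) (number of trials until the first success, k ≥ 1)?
44.5629

We have X ~ Geometric(p=0.139) (number of trials until the first success, k ≥ 1).

For a Geometric distribution with p=0.139 (number of trials until the first success, k ≥ 1):
Var(X) = 44.5629

The variance measures the spread of the distribution around the mean.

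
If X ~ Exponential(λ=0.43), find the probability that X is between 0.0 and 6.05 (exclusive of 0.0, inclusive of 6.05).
0.925838

We have X ~ Exponential(λ=0.43).

To find P(0.0 < X ≤ 6.05), we use:
P(0.0 < X ≤ 6.05) = P(X ≤ 6.05) - P(X ≤ 0.0)
                 = F(6.05) - F(0.0)
                 = 0.925838 - 0.000000
                 = 0.925838

So there's approximately a 92.6% chance that X falls in this range.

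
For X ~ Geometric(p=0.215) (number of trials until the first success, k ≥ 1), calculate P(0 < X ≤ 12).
0.945243

We have X ~ Geometric(p=0.215) (number of trials until the first success, k ≥ 1).

To find P(0 < X ≤ 12), we use:
P(0 < X ≤ 12) = P(X ≤ 12) - P(X ≤ 0)
                 = F(12) - F(0)
                 = 0.945243 - 0.000000
                 = 0.945243

So there's approximately a 94.5% chance that X falls in this range.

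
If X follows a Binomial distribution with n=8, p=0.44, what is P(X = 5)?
0.162187

We have X ~ Binomial(n=8, p=0.44).

For a Binomial distribution, the PMF gives us the probability of each outcome.

Using the PMF formula:
P(X = 5) = 0.162187

Rounded to 4 decimal places: 0.1622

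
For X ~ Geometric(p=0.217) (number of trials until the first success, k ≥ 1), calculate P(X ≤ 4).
0.624122

We have X ~ Geometric(p=0.217) (number of trials until the first success, k ≥ 1).

The CDF gives us P(X ≤ k).

Using the CDF:
P(X ≤ 4) = 0.624122

This means there's approximately a 62.4% chance that X is at most 4.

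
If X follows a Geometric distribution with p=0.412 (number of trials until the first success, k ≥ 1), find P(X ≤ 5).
0.929711

We have X ~ Geometric(p=0.412) (number of trials until the first success, k ≥ 1).

The CDF gives us P(X ≤ k).

Using the CDF:
P(X ≤ 5) = 0.929711

This means there's approximately a 93.0% chance that X is at most 5.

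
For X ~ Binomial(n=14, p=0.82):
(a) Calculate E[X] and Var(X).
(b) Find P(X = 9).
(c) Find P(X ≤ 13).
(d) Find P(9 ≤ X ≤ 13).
(a) E[X] = 11.4800, Var(X) = 2.0664
(b) P(X = 9) = 0.063409
(c) P(X ≤ 13) = 0.937857
(d) P(9 ≤ X ≤ 13) = 0.910570

We have X ~ Binomial(n=14, p=0.82).

(a) Moments:
E[X] = 11.4800
Var(X) = 2.0664
σ = √Var(X) = 1.4375

(b) Point probability using PMF:
P(X = 9) = 0.063409

(c) Cumulative probability using CDF:
P(X ≤ 13) = F(13) = 0.937857

(d) Range probability:
P(9 ≤ X ≤ 13) = P(X ≤ 13) - P(X ≤ 8)
                   = F(13) - F(8)
                   = 0.937857 - 0.027287
                   = 0.910570

This means approximately 91.1% of outcomes fall in the interval [9, 13].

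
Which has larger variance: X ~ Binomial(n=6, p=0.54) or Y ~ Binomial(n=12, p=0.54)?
Y has larger variance (2.9808 > 1.4904)

Compute the variance for each distribution:

X ~ Binomial(n=6, p=0.54):
Var(X) = 1.4904

Y ~ Binomial(n=12, p=0.54):
Var(Y) = 2.9808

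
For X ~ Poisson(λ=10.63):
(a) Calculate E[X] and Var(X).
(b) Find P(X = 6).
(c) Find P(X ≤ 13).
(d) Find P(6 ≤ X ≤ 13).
(a) E[X] = 10.6300, Var(X) = 10.6300
(b) P(X = 6) = 0.048453
(c) P(X ≤ 13) = 0.814343
(d) P(6 ≤ X ≤ 13) = 0.767643

We have X ~ Poisson(λ=10.63).

(a) Moments:
E[X] = 10.6300
Var(X) = 10.6300
σ = √Var(X) = 3.2604

(b) Point probability using PMF:
P(X = 6) = 0.048453

(c) Cumulative probability using CDF:
P(X ≤ 13) = F(13) = 0.814343

(d) Range probability:
P(6 ≤ X ≤ 13) = P(X ≤ 13) - P(X ≤ 5)
                   = F(13) - F(5)
                   = 0.814343 - 0.046700
                   = 0.767643

This means approximately 76.8% of outcomes fall in the interval [6, 13].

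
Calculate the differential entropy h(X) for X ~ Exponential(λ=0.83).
1.1863 nats

We have X ~ Exponential(λ=0.83).

The differential entropy measures the uncertainty or information content of the distribution.

For an Exponential distribution with λ=0.83:
h(X) = 1.1863 nats

(In bits, this would be 1.7115 bits.)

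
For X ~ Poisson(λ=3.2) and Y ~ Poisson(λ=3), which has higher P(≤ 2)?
Y has higher probability (P(Y ≤ 2) = 0.4232 > P(X ≤ 2) = 0.3799)

Compute P(≤ 2) for each distribution:

X ~ Poisson(λ=3.2):
P(X ≤ 2) = 0.3799

Y ~ Poisson(λ=3):
P(Y ≤ 2) = 0.4232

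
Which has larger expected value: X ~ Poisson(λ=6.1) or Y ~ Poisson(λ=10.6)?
Y has larger mean (10.6000 > 6.1000)

Compute the expected value for each distribution:

X ~ Poisson(λ=6.1):
E[X] = 6.1000

Y ~ Poisson(λ=10.6):
E[Y] = 10.6000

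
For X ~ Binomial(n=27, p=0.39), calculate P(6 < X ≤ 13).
0.826337

We have X ~ Binomial(n=27, p=0.39).

To find P(6 < X ≤ 13), we use:
P(6 < X ≤ 13) = P(X ≤ 13) - P(X ≤ 6)
                 = F(13) - F(6)
                 = 0.878631 - 0.052293
                 = 0.826337

So there's approximately a 82.6% chance that X falls in this range.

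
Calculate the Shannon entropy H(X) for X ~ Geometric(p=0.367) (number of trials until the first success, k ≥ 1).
1.7911 nats

We have X ~ Geometric(p=0.367) (number of trials until the first success, k ≥ 1).

The Shannon entropy measures the uncertainty or information content of the distribution.

For a Geometric distribution with p=0.367 (number of trials until the first success, k ≥ 1):
H(X) = 1.7911 nats

(In bits, this would be 2.5840 bits.)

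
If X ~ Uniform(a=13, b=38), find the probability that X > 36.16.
0.073600

We have X ~ Uniform(a=13, b=38).

P(X > 36.16) = 1 - P(X ≤ 36.16)
                = 1 - F(36.16)
                = 1 - 0.926400
                = 0.073600

So there's approximately a 7.4% chance that X exceeds 36.16.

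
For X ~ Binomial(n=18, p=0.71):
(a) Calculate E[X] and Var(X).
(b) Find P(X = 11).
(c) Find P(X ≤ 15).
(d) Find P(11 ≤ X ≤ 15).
(a) E[X] = 12.7800, Var(X) = 3.7062
(b) P(X = 11) = 0.126877
(c) P(X ≤ 15) = 0.928787
(d) P(11 ≤ X ≤ 15) = 0.808746

We have X ~ Binomial(n=18, p=0.71).

(a) Moments:
E[X] = 12.7800
Var(X) = 3.7062
σ = √Var(X) = 1.9251

(b) Point probability using PMF:
P(X = 11) = 0.126877

(c) Cumulative probability using CDF:
P(X ≤ 15) = F(15) = 0.928787

(d) Range probability:
P(11 ≤ X ≤ 15) = P(X ≤ 15) - P(X ≤ 10)
                   = F(15) - F(10)
                   = 0.928787 - 0.120040
                   = 0.808746

This means approximately 80.9% of outcomes fall in the interval [11, 15].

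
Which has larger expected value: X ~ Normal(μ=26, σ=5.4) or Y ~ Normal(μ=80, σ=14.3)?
Y has larger mean (80.0000 > 26.0000)

Compute the expected value for each distribution:

X ~ Normal(μ=26, σ=5.4):
E[X] = 26.0000

Y ~ Normal(μ=80, σ=14.3):
E[Y] = 80.0000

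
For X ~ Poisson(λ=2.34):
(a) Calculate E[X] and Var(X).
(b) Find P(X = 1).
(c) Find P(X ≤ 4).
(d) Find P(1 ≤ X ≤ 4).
(a) E[X] = 2.3400, Var(X) = 2.3400
(b) P(X = 1) = 0.225407
(c) P(X ≤ 4) = 0.911504
(d) P(1 ≤ X ≤ 4) = 0.815177

We have X ~ Poisson(λ=2.34).

(a) Moments:
E[X] = 2.3400
Var(X) = 2.3400
σ = √Var(X) = 1.5297

(b) Point probability using PMF:
P(X = 1) = 0.225407

(c) Cumulative probability using CDF:
P(X ≤ 4) = F(4) = 0.911504

(d) Range probability:
P(1 ≤ X ≤ 4) = P(X ≤ 4) - P(X ≤ 0)
                   = F(4) - F(0)
                   = 0.911504 - 0.096328
                   = 0.815177

This means approximately 81.5% of outcomes fall in the interval [1, 4].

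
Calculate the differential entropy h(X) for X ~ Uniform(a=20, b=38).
2.8904 nats

We have X ~ Uniform(a=20, b=38).

The differential entropy measures the uncertainty or information content of the distribution.

For a Uniform distribution with a=20, b=38:
h(X) = 2.8904 nats

(In bits, this would be 4.1699 bits.)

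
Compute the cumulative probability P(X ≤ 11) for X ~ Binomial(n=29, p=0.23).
0.978910

We have X ~ Binomial(n=29, p=0.23).

The CDF gives us P(X ≤ k).

Using the CDF:
P(X ≤ 11) = 0.978910

This means there's approximately a 97.9% chance that X is at most 11.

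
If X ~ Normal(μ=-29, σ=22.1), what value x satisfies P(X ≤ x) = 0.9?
-0.6777

We have X ~ Normal(μ=-29, σ=22.1).

We want to find x such that P(X ≤ x) = 0.9.

This is the 90th percentile, which means 90% of values fall below this point.

Using the inverse CDF (quantile function):
x = F⁻¹(0.9) = -0.6777

Verification: P(X ≤ -0.6777) = 0.9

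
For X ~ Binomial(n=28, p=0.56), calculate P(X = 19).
0.070134

We have X ~ Binomial(n=28, p=0.56).

For a Binomial distribution, the PMF gives us the probability of each outcome.

Using the PMF formula:
P(X = 19) = 0.070134

Rounded to 4 decimal places: 0.0701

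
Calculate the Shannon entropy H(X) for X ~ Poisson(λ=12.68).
2.6821 nats

We have X ~ Poisson(λ=12.68).

The Shannon entropy measures the uncertainty or information content of the distribution.

For a Poisson distribution with λ=12.68:
H(X) = 2.6821 nats

(In bits, this would be 3.8694 bits.)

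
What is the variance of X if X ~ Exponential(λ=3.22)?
0.0964

We have X ~ Exponential(λ=3.22).

For an Exponential distribution with λ=3.22:
Var(X) = 0.0964

The variance measures the spread of the distribution around the mean.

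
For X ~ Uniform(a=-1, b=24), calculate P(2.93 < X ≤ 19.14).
0.648400

We have X ~ Uniform(a=-1, b=24).

To find P(2.93 < X ≤ 19.14), we use:
P(2.93 < X ≤ 19.14) = P(X ≤ 19.14) - P(X ≤ 2.93)
                 = F(19.14) - F(2.93)
                 = 0.805600 - 0.157200
                 = 0.648400

So there's approximately a 64.8% chance that X falls in this range.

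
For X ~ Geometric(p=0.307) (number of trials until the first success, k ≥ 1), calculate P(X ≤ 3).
0.667187

We have X ~ Geometric(p=0.307) (number of trials until the first success, k ≥ 1).

The CDF gives us P(X ≤ k).

Using the CDF:
P(X ≤ 3) = 0.667187

This means there's approximately a 66.7% chance that X is at most 3.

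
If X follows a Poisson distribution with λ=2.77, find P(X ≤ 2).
0.476635

We have X ~ Poisson(λ=2.77).

The CDF gives us P(X ≤ k).

Using the CDF:
P(X ≤ 2) = 0.476635

This means there's approximately a 47.7% chance that X is at most 2.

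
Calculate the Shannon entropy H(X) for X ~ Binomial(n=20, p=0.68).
2.1511 nats

We have X ~ Binomial(n=20, p=0.68).

The Shannon entropy measures the uncertainty or information content of the distribution.

For a Binomial distribution with n=20, p=0.68:
H(X) = 2.1511 nats

(In bits, this would be 3.1035 bits.)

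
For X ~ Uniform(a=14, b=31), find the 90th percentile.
29.3000

We have X ~ Uniform(a=14, b=31).

We want to find x such that P(X ≤ x) = 0.9.

This is the 90th percentile, which means 90% of values fall below this point.

Using the inverse CDF (quantile function):
x = F⁻¹(0.9) = 29.3000

Verification: P(X ≤ 29.3000) = 0.9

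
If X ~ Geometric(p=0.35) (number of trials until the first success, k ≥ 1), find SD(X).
2.3035

We have X ~ Geometric(p=0.35) (number of trials until the first success, k ≥ 1).

For a Geometric distribution with p=0.35 (number of trials until the first success, k ≥ 1):
σ = √Var(X) = 2.3035

The standard deviation is the square root of the variance.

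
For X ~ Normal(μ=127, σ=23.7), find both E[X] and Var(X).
E[X] = 127.0000, Var(X) = 561.6900

We have X ~ Normal(μ=127, σ=23.7).

For a Normal distribution with μ=127, σ=23.7:

Expected value:
E[X] = 127.0000

Variance:
Var(X) = 561.6900

Standard deviation:
σ = √Var(X) = 23.7000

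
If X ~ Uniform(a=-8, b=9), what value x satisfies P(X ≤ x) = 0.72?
4.2400

We have X ~ Uniform(a=-8, b=9).

We want to find x such that P(X ≤ x) = 0.72.

This is the 72nd percentile, which means 72% of values fall below this point.

Using the inverse CDF (quantile function):
x = F⁻¹(0.72) = 4.2400

Verification: P(X ≤ 4.2400) = 0.72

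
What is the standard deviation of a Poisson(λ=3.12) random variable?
1.7664

We have X ~ Poisson(λ=3.12).

For a Poisson distribution with λ=3.12:
σ = √Var(X) = 1.7664

The standard deviation is the square root of the variance.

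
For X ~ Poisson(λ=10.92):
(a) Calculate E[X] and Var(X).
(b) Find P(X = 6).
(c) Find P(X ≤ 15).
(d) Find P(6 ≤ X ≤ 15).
(a) E[X] = 10.9200, Var(X) = 10.9200
(b) P(X = 6) = 0.042610
(c) P(X ≤ 15) = 0.911602
(d) P(6 ≤ X ≤ 15) = 0.872250

We have X ~ Poisson(λ=10.92).

(a) Moments:
E[X] = 10.9200
Var(X) = 10.9200
σ = √Var(X) = 3.3045

(b) Point probability using PMF:
P(X = 6) = 0.042610

(c) Cumulative probability using CDF:
P(X ≤ 15) = F(15) = 0.911602

(d) Range probability:
P(6 ≤ X ≤ 15) = P(X ≤ 15) - P(X ≤ 5)
                   = F(15) - F(5)
                   = 0.911602 - 0.039353
                   = 0.872250

This means approximately 87.2% of outcomes fall in the interval [6, 15].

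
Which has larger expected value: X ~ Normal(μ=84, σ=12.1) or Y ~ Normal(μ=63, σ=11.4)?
X has larger mean (84.0000 > 63.0000)

Compute the expected value for each distribution:

X ~ Normal(μ=84, σ=12.1):
E[X] = 84.0000

Y ~ Normal(μ=63, σ=11.4):
E[Y] = 63.0000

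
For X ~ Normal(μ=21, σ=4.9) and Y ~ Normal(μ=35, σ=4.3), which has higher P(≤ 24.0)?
X has higher probability (P(X ≤ 24.0) = 0.7298 > P(Y ≤ 24.0) = 0.0053)

Compute P(≤ 24.0) for each distribution:

X ~ Normal(μ=21, σ=4.9):
P(X ≤ 24.0) = 0.7298

Y ~ Normal(μ=35, σ=4.3):
P(Y ≤ 24.0) = 0.0053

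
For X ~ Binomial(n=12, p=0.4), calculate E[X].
4.8000

We have X ~ Binomial(n=12, p=0.4).

For a Binomial distribution with n=12, p=0.4:
E[X] = 4.8000

This is the expected (average) value of X.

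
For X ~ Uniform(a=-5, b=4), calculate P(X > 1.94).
0.228889

We have X ~ Uniform(a=-5, b=4).

P(X > 1.94) = 1 - P(X ≤ 1.94)
                = 1 - F(1.94)
                = 1 - 0.771111
                = 0.228889

So there's approximately a 22.9% chance that X exceeds 1.94.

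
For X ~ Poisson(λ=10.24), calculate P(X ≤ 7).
0.199375

We have X ~ Poisson(λ=10.24).

The CDF gives us P(X ≤ k).

Using the CDF:
P(X ≤ 7) = 0.199375

This means there's approximately a 19.9% chance that X is at most 7.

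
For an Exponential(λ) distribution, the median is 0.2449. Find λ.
λ = 2.8303

For X ~ Exponential(λ), the CDF is F(x) = 1 - e^(-λx).
The median m satisfies F(m) = 0.5:
1 - e^(-λm) = 0.5
e^(-λm) = 0.5
λm = ln(2)
m = ln(2) / λ

Given m = 0.2449:
λ = ln(2) / 0.2449 = 0.693147 / 0.2449 = 2.8303

Verification: ln(2) / 2.8303 = 0.2449 ✓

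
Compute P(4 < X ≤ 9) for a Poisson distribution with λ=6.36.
0.649321

We have X ~ Poisson(λ=6.36).

To find P(4 < X ≤ 9), we use:
P(4 < X ≤ 9) = P(X ≤ 9) - P(X ≤ 4)
                 = F(9) - F(4)
                 = 0.889072 - 0.239751
                 = 0.649321

So there's approximately a 64.9% chance that X falls in this range.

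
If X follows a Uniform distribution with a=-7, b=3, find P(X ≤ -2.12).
0.488000

We have X ~ Uniform(a=-7, b=3).

The CDF gives us P(X ≤ k).

Using the CDF:
P(X ≤ -2.12) = 0.488000

This means there's approximately a 48.8% chance that X is at most -2.12.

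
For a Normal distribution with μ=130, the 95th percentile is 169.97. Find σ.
σ = 24.3000

For X ~ Normal(μ, σ), the p-th percentile satisfies x = μ + z_p × σ,
where z_p = Φ⁻¹(p) is the standard normal quantile.

Step 1: z_{0.95} = Φ⁻¹(0.95) = 1.6449

Step 2: Solve for σ:
169.97 = 130 + 1.6449 × σ
σ = (169.97 - 130) / 1.6449
σ = 39.97 / 1.6449
σ = 24.3000

Verification: μ + z × σ = 130 + 1.6449 × 24.3000 = 169.97 ✓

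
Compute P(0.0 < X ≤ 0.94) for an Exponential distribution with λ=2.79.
0.927386

We have X ~ Exponential(λ=2.79).

To find P(0.0 < X ≤ 0.94), we use:
P(0.0 < X ≤ 0.94) = P(X ≤ 0.94) - P(X ≤ 0.0)
                 = F(0.94) - F(0.0)
                 = 0.927386 - 0.000000
                 = 0.927386

So there's approximately a 92.7% chance that X falls in this range.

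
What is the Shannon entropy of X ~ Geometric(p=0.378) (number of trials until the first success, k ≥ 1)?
1.7542 nats

We have X ~ Geometric(p=0.378) (number of trials until the first success, k ≥ 1).

The Shannon entropy measures the uncertainty or information content of the distribution.

For a Geometric distribution with p=0.378 (number of trials until the first success, k ≥ 1):
H(X) = 1.7542 nats

(In bits, this would be 2.5307 bits.)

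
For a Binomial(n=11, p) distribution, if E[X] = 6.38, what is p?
p = 0.58

For a Binomial(n, p) distribution:
E[X] = n × p

Given n = 11 and E[X] = 6.38:
6.38 = 11 × p
p = 6.38 / 11 = 0.58

Verification: Binomial(11, 0.58) has E[X] = 6.38 ✓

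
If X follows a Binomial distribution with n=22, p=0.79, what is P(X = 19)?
0.161843

We have X ~ Binomial(n=22, p=0.79).

For a Binomial distribution, the PMF gives us the probability of each outcome.

Using the PMF formula:
P(X = 19) = 0.161843

Rounded to 4 decimal places: 0.1618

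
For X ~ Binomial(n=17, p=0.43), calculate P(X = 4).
0.054554

We have X ~ Binomial(n=17, p=0.43).

For a Binomial distribution, the PMF gives us the probability of each outcome.

Using the PMF formula:
P(X = 4) = 0.054554

Rounded to 4 decimal places: 0.0546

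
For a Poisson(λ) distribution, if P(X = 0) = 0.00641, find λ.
λ = 5.0499

For a Poisson(λ) distribution, the PMF at 0 is:
P(X = 0) = λ^0 e^(-λ) / 0! = e^(-λ)

Given P(X = 0) = 0.00641:
e^(-λ) = 0.00641
-λ = ln(0.00641)
λ = -ln(0.00641) = 5.0499

Verification: e^(-5.0499) = 0.00641 ✓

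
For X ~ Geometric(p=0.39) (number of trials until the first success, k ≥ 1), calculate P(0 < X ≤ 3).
0.773019

We have X ~ Geometric(p=0.39) (number of trials until the first success, k ≥ 1).

To find P(0 < X ≤ 3), we use:
P(0 < X ≤ 3) = P(X ≤ 3) - P(X ≤ 0)
                 = F(3) - F(0)
                 = 0.773019 - 0.000000
                 = 0.773019

So there's approximately a 77.3% chance that X falls in this range.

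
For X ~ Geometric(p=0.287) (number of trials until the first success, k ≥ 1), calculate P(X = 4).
0.104028

We have X ~ Geometric(p=0.287) (number of trials until the first success, k ≥ 1).

For a Geometric distribution, the PMF gives us the probability of each outcome.

Using the PMF formula:
P(X = 4) = 0.104028

Rounded to 4 decimal places: 0.1040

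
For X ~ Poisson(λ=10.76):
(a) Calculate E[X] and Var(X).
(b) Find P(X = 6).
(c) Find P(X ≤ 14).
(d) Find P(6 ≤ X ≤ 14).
(a) E[X] = 10.7600, Var(X) = 10.7600
(b) P(X = 6) = 0.045765
(c) P(X ≤ 14) = 0.870927
(d) P(6 ≤ X ≤ 14) = 0.827662

We have X ~ Poisson(λ=10.76).

(a) Moments:
E[X] = 10.7600
Var(X) = 10.7600
σ = √Var(X) = 3.2802

(b) Point probability using PMF:
P(X = 6) = 0.045765

(c) Cumulative probability using CDF:
P(X ≤ 14) = F(14) = 0.870927

(d) Range probability:
P(6 ≤ X ≤ 14) = P(X ≤ 14) - P(X ≤ 5)
                   = F(14) - F(5)
                   = 0.870927 - 0.043265
                   = 0.827662

This means approximately 82.8% of outcomes fall in the interval [6, 14].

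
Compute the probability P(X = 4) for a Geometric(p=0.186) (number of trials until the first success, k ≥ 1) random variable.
0.100320

We have X ~ Geometric(p=0.186) (number of trials until the first success, k ≥ 1).

For a Geometric distribution, the PMF gives us the probability of each outcome.

Using the PMF formula:
P(X = 4) = 0.100320

Rounded to 4 decimal places: 0.1003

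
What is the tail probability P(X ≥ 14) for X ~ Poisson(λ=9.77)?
0.119351

We have X ~ Poisson(λ=9.77).

For discrete distributions, P(X ≥ 14) = 1 - P(X ≤ 13).

P(X ≤ 13) = 0.880649
P(X ≥ 14) = 1 - 0.880649 = 0.119351

So there's approximately a 11.9% chance that X is at least 14.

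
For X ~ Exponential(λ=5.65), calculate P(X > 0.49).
0.062756

We have X ~ Exponential(λ=5.65).

P(X > 0.49) = 1 - P(X ≤ 0.49)
                = 1 - F(0.49)
                = 1 - 0.937244
                = 0.062756

So there's approximately a 6.3% chance that X exceeds 0.49.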